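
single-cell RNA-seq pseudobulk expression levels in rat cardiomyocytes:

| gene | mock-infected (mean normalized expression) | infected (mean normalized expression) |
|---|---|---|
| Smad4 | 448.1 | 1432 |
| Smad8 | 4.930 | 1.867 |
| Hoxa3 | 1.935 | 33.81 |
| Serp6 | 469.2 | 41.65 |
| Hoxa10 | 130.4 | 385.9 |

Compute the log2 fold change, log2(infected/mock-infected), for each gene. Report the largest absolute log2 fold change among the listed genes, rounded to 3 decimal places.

log2(1432/448.1) = 1.676  (Smad4)
log2(1.867/4.930) = -1.401  (Smad8)
log2(33.81/1.935) = 4.127  (Hoxa3)
log2(41.65/469.2) = -3.494  (Serp6)
log2(385.9/130.4) = 1.565  (Hoxa10)
The largest magnitude belongs to Hoxa3.

4.127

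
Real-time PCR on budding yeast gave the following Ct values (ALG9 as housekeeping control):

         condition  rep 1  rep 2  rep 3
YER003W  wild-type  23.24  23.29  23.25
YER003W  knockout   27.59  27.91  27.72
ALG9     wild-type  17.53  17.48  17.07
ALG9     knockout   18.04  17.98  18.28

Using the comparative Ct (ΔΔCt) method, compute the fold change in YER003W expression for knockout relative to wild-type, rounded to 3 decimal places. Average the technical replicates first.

0.075

Mean Ct: YER003W wild-type 23.260; YER003W knockout 27.740; ALG9 wild-type 17.360; ALG9 knockout 18.100
ΔCt(wild-type) = 23.260 − 17.360 = 5.900
ΔCt(knockout) = 27.740 − 18.100 = 9.640
ΔΔCt = 9.640 − 5.900 = 3.740
Fold change = 2^(−3.740) = 0.0748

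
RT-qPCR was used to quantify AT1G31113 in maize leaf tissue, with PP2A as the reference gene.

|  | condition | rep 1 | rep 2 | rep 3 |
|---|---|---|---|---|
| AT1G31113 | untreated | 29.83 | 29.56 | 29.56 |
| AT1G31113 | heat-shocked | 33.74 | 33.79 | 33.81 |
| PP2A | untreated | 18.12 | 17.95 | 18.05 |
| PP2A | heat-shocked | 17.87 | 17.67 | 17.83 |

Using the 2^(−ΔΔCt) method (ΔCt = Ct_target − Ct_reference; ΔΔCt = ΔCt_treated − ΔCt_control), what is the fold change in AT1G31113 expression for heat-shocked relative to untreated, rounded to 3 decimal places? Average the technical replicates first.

0.048

Mean Ct: AT1G31113 untreated 29.650; AT1G31113 heat-shocked 33.780; PP2A untreated 18.040; PP2A heat-shocked 17.790
ΔCt(untreated) = 29.650 − 18.040 = 11.610
ΔCt(heat-shocked) = 33.780 − 17.790 = 15.990
ΔΔCt = 15.990 − 11.610 = 4.380
Fold change = 2^(−4.380) = 0.0480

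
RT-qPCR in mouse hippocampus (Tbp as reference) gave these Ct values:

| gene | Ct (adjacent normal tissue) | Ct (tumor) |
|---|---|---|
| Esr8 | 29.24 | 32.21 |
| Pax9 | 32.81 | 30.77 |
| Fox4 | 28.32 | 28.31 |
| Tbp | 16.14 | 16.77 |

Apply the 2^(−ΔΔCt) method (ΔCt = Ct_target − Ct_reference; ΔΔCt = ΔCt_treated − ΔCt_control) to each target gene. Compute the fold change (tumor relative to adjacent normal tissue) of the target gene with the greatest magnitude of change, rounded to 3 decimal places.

6.364

Esr8: ΔΔCt = (32.21−16.77) − (29.24−16.14) = 15.44 − 13.10 = 2.34; fold change = 2^-2.34 = 0.198
Pax9: ΔΔCt = (30.77−16.77) − (32.81−16.14) = 14.00 − 16.67 = -2.67; fold change = 2^2.67 = 6.364
Fox4: ΔΔCt = (28.31−16.77) − (28.32−16.14) = 11.54 − 12.18 = -0.64; fold change = 2^0.64 = 1.558
Pax9 has the largest |ΔΔCt| = 2.67.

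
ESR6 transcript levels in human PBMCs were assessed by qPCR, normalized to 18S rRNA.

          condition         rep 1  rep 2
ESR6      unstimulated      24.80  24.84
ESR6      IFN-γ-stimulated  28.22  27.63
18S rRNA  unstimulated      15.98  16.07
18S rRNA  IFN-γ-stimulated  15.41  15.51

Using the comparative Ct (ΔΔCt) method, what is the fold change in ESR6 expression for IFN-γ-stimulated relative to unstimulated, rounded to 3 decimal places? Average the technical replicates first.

Mean Ct: ESR6 unstimulated 24.820; ESR6 IFN-γ-stimulated 27.925; 18S rRNA unstimulated 16.025; 18S rRNA IFN-γ-stimulated 15.460
ΔCt(unstimulated) = 24.820 − 16.025 = 8.795
ΔCt(IFN-γ-stimulated) = 27.925 − 15.460 = 12.465
ΔΔCt = 12.465 − 8.795 = 3.670
Fold change = 2^(−3.670) = 0.0786

0.079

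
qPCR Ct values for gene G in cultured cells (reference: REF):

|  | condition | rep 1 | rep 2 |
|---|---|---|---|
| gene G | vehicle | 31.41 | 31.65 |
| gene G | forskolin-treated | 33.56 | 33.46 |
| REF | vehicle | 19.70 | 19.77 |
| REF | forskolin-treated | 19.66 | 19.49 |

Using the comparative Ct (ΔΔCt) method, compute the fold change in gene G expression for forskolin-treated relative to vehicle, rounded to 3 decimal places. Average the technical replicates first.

0.227

Mean Ct: gene G vehicle 31.530; gene G forskolin-treated 33.510; REF vehicle 19.735; REF forskolin-treated 19.575
ΔCt(vehicle) = 31.530 − 19.735 = 11.795
ΔCt(forskolin-treated) = 33.510 − 19.575 = 13.935
ΔΔCt = 13.935 − 11.795 = 2.140
Fold change = 2^(−2.140) = 0.2269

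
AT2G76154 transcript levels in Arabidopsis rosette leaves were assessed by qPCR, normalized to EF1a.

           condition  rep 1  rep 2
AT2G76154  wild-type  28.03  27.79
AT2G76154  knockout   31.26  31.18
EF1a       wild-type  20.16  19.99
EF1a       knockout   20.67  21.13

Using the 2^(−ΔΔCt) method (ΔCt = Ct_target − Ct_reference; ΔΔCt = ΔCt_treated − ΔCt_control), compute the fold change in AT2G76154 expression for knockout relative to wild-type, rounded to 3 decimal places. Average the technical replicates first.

Mean Ct: AT2G76154 wild-type 27.910; AT2G76154 knockout 31.220; EF1a wild-type 20.075; EF1a knockout 20.900
ΔCt(wild-type) = 27.910 − 20.075 = 7.835
ΔCt(knockout) = 31.220 − 20.900 = 10.320
ΔΔCt = 10.320 − 7.835 = 2.485
Fold change = 2^(−2.485) = 0.1786

0.179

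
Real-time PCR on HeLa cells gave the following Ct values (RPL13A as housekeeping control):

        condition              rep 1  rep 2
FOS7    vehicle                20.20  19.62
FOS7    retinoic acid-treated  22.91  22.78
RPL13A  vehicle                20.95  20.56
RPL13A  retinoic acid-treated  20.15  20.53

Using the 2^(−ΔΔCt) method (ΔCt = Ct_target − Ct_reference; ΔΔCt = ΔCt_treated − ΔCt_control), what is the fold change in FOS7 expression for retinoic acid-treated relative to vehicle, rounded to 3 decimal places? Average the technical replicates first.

0.098

Mean Ct: FOS7 vehicle 19.910; FOS7 retinoic acid-treated 22.845; RPL13A vehicle 20.755; RPL13A retinoic acid-treated 20.340
ΔCt(vehicle) = 19.910 − 20.755 = -0.845
ΔCt(retinoic acid-treated) = 22.845 − 20.340 = 2.505
ΔΔCt = 2.505 − (-0.845) = 3.350
Fold change = 2^(−3.350) = 0.0981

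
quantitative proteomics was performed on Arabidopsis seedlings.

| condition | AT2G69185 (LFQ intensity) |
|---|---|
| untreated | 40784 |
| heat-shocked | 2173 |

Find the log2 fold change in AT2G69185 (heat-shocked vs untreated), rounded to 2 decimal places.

-4.23

Fold change = 2173 / 40784 = 0.0533
log2(0.0533) = -4.230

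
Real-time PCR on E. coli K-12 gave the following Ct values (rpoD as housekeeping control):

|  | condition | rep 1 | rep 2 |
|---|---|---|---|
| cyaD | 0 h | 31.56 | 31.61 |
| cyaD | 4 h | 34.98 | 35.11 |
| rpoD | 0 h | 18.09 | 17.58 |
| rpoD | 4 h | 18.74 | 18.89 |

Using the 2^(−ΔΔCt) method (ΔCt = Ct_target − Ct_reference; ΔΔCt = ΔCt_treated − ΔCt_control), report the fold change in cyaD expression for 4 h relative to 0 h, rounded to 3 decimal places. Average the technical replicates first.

Mean Ct: cyaD 0 h 31.585; cyaD 4 h 35.045; rpoD 0 h 17.835; rpoD 4 h 18.815
ΔCt(0 h) = 31.585 − 17.835 = 13.750
ΔCt(4 h) = 35.045 − 18.815 = 16.230
ΔΔCt = 16.230 − 13.750 = 2.480
Fold change = 2^(−2.480) = 0.1792

0.179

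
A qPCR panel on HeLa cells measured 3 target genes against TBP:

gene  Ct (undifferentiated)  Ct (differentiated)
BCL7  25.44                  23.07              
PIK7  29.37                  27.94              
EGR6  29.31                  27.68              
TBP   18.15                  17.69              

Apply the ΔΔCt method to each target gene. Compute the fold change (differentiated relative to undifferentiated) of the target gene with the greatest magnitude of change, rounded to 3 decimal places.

BCL7: ΔΔCt = (23.07−17.69) − (25.44−18.15) = 5.38 − 7.29 = -1.91; fold change = 2^1.91 = 3.758
PIK7: ΔΔCt = (27.94−17.69) − (29.37−18.15) = 10.25 − 11.22 = -0.97; fold change = 2^0.97 = 1.959
EGR6: ΔΔCt = (27.68−17.69) − (29.31−18.15) = 9.99 − 11.16 = -1.17; fold change = 2^1.17 = 2.250
BCL7 has the largest |ΔΔCt| = 1.91.

3.758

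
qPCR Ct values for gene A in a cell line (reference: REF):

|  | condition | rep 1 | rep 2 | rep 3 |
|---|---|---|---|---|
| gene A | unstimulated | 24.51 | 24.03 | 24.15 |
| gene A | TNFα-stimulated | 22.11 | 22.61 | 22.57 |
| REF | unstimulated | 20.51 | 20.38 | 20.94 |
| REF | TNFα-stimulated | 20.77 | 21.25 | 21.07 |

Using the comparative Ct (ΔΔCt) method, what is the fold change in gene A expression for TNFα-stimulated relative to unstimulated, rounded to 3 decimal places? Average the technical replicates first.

Mean Ct: gene A unstimulated 24.230; gene A TNFα-stimulated 22.430; REF unstimulated 20.610; REF TNFα-stimulated 21.030
ΔCt(unstimulated) = 24.230 − 20.610 = 3.620
ΔCt(TNFα-stimulated) = 22.430 − 21.030 = 1.400
ΔΔCt = 1.400 − 3.620 = -2.220
Fold change = 2^(−(-2.220)) = 2^2.220 = 4.6589

4.659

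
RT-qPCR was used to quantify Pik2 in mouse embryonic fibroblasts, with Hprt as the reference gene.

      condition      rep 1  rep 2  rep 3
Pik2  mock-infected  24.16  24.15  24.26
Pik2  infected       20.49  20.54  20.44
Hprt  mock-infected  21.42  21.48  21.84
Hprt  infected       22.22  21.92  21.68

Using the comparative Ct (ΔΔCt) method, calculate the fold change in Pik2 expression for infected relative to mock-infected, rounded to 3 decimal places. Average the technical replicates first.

Mean Ct: Pik2 mock-infected 24.190; Pik2 infected 20.490; Hprt mock-infected 21.580; Hprt infected 21.940
ΔCt(mock-infected) = 24.190 − 21.580 = 2.610
ΔCt(infected) = 20.490 − 21.940 = -1.450
ΔΔCt = -1.450 − 2.610 = -4.060
Fold change = 2^(−(-4.060)) = 2^4.060 = 16.6795

16.679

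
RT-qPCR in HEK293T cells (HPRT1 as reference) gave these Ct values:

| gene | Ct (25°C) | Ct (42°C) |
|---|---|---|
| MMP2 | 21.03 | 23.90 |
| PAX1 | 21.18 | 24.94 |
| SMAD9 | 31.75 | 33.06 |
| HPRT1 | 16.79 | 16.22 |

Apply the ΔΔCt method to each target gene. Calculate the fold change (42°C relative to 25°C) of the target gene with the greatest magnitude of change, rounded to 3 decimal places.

0.050

MMP2: ΔΔCt = (23.90−16.22) − (21.03−16.79) = 7.68 − 4.24 = 3.44; fold change = 2^-3.44 = 0.092
PAX1: ΔΔCt = (24.94−16.22) − (21.18−16.79) = 8.72 − 4.39 = 4.33; fold change = 2^-4.33 = 0.050
SMAD9: ΔΔCt = (33.06−16.22) − (31.75−16.79) = 16.84 − 14.96 = 1.88; fold change = 2^-1.88 = 0.272
PAX1 has the largest |ΔΔCt| = 4.33.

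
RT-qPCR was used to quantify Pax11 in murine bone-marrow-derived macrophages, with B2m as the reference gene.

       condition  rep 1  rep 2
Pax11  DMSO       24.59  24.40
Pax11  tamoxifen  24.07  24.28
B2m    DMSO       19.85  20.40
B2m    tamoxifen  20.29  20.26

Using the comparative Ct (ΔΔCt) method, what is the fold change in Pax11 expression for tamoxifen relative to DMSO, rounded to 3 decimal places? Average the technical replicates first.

1.385

Mean Ct: Pax11 DMSO 24.495; Pax11 tamoxifen 24.175; B2m DMSO 20.125; B2m tamoxifen 20.275
ΔCt(DMSO) = 24.495 − 20.125 = 4.370
ΔCt(tamoxifen) = 24.175 − 20.275 = 3.900
ΔΔCt = 3.900 − 4.370 = -0.470
Fold change = 2^(−(-0.470)) = 2^0.470 = 1.3851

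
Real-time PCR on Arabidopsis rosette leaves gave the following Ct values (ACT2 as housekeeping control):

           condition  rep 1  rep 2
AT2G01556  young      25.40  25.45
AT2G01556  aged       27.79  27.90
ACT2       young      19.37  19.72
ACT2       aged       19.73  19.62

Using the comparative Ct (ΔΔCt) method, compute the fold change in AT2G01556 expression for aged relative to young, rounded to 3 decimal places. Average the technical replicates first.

Mean Ct: AT2G01556 young 25.425; AT2G01556 aged 27.845; ACT2 young 19.545; ACT2 aged 19.675
ΔCt(young) = 25.425 − 19.545 = 5.880
ΔCt(aged) = 27.845 − 19.675 = 8.170
ΔΔCt = 8.170 − 5.880 = 2.290
Fold change = 2^(−2.290) = 0.2045

0.204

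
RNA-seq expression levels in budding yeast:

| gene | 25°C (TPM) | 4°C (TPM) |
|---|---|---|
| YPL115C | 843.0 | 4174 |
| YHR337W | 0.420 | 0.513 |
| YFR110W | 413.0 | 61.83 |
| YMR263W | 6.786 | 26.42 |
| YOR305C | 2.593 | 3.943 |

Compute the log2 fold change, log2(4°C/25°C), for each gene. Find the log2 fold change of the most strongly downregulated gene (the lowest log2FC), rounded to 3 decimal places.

-2.740

log2(4174/843.0) = 2.308  (YPL115C)
log2(0.513/0.420) = 0.289  (YHR337W)
log2(61.83/413.0) = -2.740  (YFR110W)
log2(26.42/6.786) = 1.961  (YMR263W)
log2(3.943/2.593) = 0.605  (YOR305C)
YFR110W is most strongly downregulated.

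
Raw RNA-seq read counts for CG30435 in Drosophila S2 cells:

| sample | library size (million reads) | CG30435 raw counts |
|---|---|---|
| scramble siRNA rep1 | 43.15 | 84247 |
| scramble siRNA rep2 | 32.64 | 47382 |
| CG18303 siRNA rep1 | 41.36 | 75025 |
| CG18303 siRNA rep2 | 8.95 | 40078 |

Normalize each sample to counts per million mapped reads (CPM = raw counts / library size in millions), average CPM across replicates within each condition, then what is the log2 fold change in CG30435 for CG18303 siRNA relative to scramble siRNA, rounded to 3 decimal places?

CPM(scramble siRNA rep1) = 84247 / 43.15 = 1952.4218
CPM(scramble siRNA rep2) = 47382 / 32.64 = 1451.6544
CPM(CG18303 siRNA rep1) = 75025 / 41.36 = 1813.9507
CPM(CG18303 siRNA rep2) = 40078 / 8.95 = 4477.9888
mean CPM(scramble siRNA) = 1702.0381; mean CPM(CG18303 siRNA) = 3145.9698
Fold change = 3145.9698 / 1702.0381 = 1.84835
log2(1.84835) = 0.8862

0.886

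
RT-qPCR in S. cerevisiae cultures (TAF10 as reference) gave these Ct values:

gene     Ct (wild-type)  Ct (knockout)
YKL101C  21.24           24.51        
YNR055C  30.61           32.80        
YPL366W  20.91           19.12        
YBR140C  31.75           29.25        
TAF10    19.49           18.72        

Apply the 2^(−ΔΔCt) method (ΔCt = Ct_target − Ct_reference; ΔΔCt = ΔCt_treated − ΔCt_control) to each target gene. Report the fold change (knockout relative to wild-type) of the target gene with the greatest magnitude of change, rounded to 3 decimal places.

0.061

YKL101C: ΔΔCt = (24.51−18.72) − (21.24−19.49) = 5.79 − 1.75 = 4.04; fold change = 2^-4.04 = 0.061
YNR055C: ΔΔCt = (32.80−18.72) − (30.61−19.49) = 14.08 − 11.12 = 2.96; fold change = 2^-2.96 = 0.129
YPL366W: ΔΔCt = (19.12−18.72) − (20.91−19.49) = 0.40 − 1.42 = -1.02; fold change = 2^1.02 = 2.028
YBR140C: ΔΔCt = (29.25−18.72) − (31.75−19.49) = 10.53 − 12.26 = -1.73; fold change = 2^1.73 = 3.317
YKL101C has the largest |ΔΔCt| = 4.04.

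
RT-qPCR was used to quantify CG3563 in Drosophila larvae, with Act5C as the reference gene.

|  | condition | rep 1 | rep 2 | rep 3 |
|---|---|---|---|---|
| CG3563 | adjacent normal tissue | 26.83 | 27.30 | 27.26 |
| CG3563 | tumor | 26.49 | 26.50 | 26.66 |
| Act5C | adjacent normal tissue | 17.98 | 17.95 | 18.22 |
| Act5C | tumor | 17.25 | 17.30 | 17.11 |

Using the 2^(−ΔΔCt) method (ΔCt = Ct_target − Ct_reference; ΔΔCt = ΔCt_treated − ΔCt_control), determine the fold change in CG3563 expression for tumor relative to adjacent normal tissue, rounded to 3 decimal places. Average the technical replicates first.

0.841

Mean Ct: CG3563 adjacent normal tissue 27.130; CG3563 tumor 26.550; Act5C adjacent normal tissue 18.050; Act5C tumor 17.220
ΔCt(adjacent normal tissue) = 27.130 − 18.050 = 9.080
ΔCt(tumor) = 26.550 − 17.220 = 9.330
ΔΔCt = 9.330 − 9.080 = 0.250
Fold change = 2^(−0.250) = 0.8409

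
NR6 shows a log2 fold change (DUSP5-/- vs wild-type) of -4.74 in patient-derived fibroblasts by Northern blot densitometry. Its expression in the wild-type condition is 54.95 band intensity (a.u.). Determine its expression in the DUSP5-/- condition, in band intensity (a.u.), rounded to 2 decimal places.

2.06

Fold change = 2^(-4.74) = 0.0374
DUSP5-/- expression = 54.95 × 0.0374 = 2.06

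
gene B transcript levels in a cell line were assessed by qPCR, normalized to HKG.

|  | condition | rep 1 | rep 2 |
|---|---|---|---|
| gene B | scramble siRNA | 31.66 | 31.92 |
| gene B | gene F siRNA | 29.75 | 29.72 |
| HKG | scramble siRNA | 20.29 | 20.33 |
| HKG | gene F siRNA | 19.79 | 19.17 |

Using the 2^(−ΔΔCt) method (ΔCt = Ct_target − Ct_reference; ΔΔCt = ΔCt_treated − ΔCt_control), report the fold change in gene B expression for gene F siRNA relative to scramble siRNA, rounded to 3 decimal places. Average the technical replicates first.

2.338

Mean Ct: gene B scramble siRNA 31.790; gene B gene F siRNA 29.735; HKG scramble siRNA 20.310; HKG gene F siRNA 19.480
ΔCt(scramble siRNA) = 31.790 − 20.310 = 11.480
ΔCt(gene F siRNA) = 29.735 − 19.480 = 10.255
ΔΔCt = 10.255 − 11.480 = -1.225
Fold change = 2^(−(-1.225)) = 2^1.225 = 2.3376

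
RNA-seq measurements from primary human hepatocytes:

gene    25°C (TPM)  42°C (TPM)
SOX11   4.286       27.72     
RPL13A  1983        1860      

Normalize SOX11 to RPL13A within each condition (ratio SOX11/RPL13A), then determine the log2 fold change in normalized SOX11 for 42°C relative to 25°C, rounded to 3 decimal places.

SOX11/RPL13A (25°C) = 4.286 / 1983 = 0.0021614
SOX11/RPL13A (42°C) = 27.72 / 1860 = 0.014903
Fold change = 0.014903 / 0.0021614 = 6.8953
log2(6.8953) = 2.7856

2.786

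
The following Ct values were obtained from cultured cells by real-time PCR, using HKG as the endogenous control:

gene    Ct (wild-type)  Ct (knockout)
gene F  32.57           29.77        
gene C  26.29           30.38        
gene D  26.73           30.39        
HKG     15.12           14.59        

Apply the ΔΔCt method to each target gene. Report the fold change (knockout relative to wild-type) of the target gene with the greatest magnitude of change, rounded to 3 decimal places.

gene F: ΔΔCt = (29.77−14.59) − (32.57−15.12) = 15.18 − 17.45 = -2.27; fold change = 2^2.27 = 4.823
gene C: ΔΔCt = (30.38−14.59) − (26.29−15.12) = 15.79 − 11.17 = 4.62; fold change = 2^-4.62 = 0.041
gene D: ΔΔCt = (30.39−14.59) − (26.73−15.12) = 15.80 − 11.61 = 4.19; fold change = 2^-4.19 = 0.055
gene C has the largest |ΔΔCt| = 4.62.

0.041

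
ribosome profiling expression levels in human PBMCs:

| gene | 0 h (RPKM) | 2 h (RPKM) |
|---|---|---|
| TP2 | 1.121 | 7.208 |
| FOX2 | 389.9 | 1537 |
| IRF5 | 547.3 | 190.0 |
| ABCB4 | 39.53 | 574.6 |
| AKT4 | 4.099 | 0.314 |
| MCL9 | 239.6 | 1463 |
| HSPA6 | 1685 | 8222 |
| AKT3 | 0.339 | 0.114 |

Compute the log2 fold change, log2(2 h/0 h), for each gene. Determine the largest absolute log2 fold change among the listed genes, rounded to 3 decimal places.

3.862

log2(7.208/1.121) = 2.685  (TP2)
log2(1537/389.9) = 1.979  (FOX2)
log2(190.0/547.3) = -1.526  (IRF5)
log2(574.6/39.53) = 3.862  (ABCB4)
log2(0.314/4.099) = -3.706  (AKT4)
log2(1463/239.6) = 2.610  (MCL9)
log2(8222/1685) = 2.287  (HSPA6)
log2(0.114/0.339) = -1.572  (AKT3)
The largest magnitude belongs to ABCB4.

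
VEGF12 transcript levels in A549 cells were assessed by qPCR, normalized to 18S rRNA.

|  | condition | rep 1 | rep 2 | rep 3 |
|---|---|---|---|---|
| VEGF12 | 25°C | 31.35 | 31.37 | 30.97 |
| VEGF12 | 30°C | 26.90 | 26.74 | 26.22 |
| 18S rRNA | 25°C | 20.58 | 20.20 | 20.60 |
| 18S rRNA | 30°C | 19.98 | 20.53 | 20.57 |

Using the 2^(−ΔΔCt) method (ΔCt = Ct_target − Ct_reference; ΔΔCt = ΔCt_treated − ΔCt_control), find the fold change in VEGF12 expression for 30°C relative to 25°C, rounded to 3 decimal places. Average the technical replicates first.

Mean Ct: VEGF12 25°C 31.230; VEGF12 30°C 26.620; 18S rRNA 25°C 20.460; 18S rRNA 30°C 20.360
ΔCt(25°C) = 31.230 − 20.460 = 10.770
ΔCt(30°C) = 26.620 − 20.360 = 6.260
ΔΔCt = 6.260 − 10.770 = -4.510
Fold change = 2^(−(-4.510)) = 2^4.510 = 22.7848

22.785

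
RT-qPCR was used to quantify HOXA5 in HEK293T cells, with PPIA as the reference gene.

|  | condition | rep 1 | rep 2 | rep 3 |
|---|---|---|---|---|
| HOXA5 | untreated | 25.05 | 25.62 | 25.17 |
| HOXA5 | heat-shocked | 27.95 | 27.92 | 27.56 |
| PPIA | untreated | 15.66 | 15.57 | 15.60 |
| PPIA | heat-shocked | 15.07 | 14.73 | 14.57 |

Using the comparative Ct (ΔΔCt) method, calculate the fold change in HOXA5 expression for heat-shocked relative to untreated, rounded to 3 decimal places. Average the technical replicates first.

Mean Ct: HOXA5 untreated 25.280; HOXA5 heat-shocked 27.810; PPIA untreated 15.610; PPIA heat-shocked 14.790
ΔCt(untreated) = 25.280 − 15.610 = 9.670
ΔCt(heat-shocked) = 27.810 − 14.790 = 13.020
ΔΔCt = 13.020 − 9.670 = 3.350
Fold change = 2^(−3.350) = 0.0981

0.098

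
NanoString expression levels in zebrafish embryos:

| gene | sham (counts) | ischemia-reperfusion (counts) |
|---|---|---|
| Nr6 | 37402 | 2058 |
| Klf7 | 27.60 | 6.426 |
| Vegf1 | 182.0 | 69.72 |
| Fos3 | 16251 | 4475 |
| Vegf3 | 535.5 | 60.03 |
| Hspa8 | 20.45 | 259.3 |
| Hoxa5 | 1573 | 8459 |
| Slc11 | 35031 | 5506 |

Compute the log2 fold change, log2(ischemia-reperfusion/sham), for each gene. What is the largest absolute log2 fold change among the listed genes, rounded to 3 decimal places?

log2(2058/37402) = -4.184  (Nr6)
log2(6.426/27.60) = -2.103  (Klf7)
log2(69.72/182.0) = -1.384  (Vegf1)
log2(4475/16251) = -1.861  (Fos3)
log2(60.03/535.5) = -3.157  (Vegf3)
log2(259.3/20.45) = 3.664  (Hspa8)
log2(8459/1573) = 2.427  (Hoxa5)
log2(5506/35031) = -2.670  (Slc11)
The largest magnitude belongs to Nr6.

4.184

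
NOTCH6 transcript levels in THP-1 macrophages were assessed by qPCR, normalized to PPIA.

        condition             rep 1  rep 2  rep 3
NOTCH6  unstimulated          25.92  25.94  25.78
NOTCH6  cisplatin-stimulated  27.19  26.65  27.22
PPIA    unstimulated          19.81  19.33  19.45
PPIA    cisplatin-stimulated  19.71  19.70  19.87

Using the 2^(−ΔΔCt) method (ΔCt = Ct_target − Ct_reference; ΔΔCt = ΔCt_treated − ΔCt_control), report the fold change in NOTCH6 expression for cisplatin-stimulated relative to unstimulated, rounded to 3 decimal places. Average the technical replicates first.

Mean Ct: NOTCH6 unstimulated 25.880; NOTCH6 cisplatin-stimulated 27.020; PPIA unstimulated 19.530; PPIA cisplatin-stimulated 19.760
ΔCt(unstimulated) = 25.880 − 19.530 = 6.350
ΔCt(cisplatin-stimulated) = 27.020 − 19.760 = 7.260
ΔΔCt = 7.260 − 6.350 = 0.910
Fold change = 2^(−0.910) = 0.5322

0.532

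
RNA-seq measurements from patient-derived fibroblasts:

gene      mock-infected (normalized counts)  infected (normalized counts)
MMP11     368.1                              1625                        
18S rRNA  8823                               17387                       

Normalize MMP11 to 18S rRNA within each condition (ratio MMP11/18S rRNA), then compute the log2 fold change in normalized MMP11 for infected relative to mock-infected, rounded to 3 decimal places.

MMP11/18S rRNA (mock-infected) = 368.1 / 8823 = 0.041721
MMP11/18S rRNA (infected) = 1625 / 17387 = 0.093461
Fold change = 0.093461 / 0.041721 = 2.2402
log2(2.2402) = 1.1636

1.164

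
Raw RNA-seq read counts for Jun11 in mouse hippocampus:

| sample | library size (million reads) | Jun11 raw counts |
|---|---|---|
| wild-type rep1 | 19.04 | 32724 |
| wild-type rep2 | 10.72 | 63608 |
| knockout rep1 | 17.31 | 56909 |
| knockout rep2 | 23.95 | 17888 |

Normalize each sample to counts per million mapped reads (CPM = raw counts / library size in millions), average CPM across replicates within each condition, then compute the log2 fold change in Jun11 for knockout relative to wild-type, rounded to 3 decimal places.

-0.923

CPM(wild-type rep1) = 32724 / 19.04 = 1718.6975
CPM(wild-type rep2) = 63608 / 10.72 = 5933.5821
CPM(knockout rep1) = 56909 / 17.31 = 3287.6372
CPM(knockout rep2) = 17888 / 23.95 = 746.8894
mean CPM(wild-type) = 3826.1398; mean CPM(knockout) = 2017.2633
Fold change = 2017.2633 / 3826.1398 = 0.52723
log2(0.52723) = -0.9235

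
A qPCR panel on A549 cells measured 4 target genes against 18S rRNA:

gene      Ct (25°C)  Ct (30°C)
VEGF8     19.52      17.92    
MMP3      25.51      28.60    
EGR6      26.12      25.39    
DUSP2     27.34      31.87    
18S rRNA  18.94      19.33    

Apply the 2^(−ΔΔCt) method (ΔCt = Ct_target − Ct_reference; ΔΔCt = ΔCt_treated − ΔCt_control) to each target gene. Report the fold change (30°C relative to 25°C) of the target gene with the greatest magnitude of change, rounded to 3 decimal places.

VEGF8: ΔΔCt = (17.92−19.33) − (19.52−18.94) = -1.41 − 0.58 = -1.99; fold change = 2^1.99 = 3.972
MMP3: ΔΔCt = (28.60−19.33) − (25.51−18.94) = 9.27 − 6.57 = 2.70; fold change = 2^-2.70 = 0.154
EGR6: ΔΔCt = (25.39−19.33) − (26.12−18.94) = 6.06 − 7.18 = -1.12; fold change = 2^1.12 = 2.173
DUSP2: ΔΔCt = (31.87−19.33) − (27.34−18.94) = 12.54 − 8.40 = 4.14; fold change = 2^-4.14 = 0.057
DUSP2 has the largest |ΔΔCt| = 4.14.

0.057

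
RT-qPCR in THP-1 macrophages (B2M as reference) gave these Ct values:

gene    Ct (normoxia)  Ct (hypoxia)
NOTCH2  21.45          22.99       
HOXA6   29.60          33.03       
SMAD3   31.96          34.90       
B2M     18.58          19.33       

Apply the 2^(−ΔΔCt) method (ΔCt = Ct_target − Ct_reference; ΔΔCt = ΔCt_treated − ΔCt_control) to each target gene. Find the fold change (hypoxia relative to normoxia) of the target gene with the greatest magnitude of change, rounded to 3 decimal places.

0.156

NOTCH2: ΔΔCt = (22.99−19.33) − (21.45−18.58) = 3.66 − 2.87 = 0.79; fold change = 2^-0.79 = 0.578
HOXA6: ΔΔCt = (33.03−19.33) − (29.60−18.58) = 13.70 − 11.02 = 2.68; fold change = 2^-2.68 = 0.156
SMAD3: ΔΔCt = (34.90−19.33) − (31.96−18.58) = 15.57 − 13.38 = 2.19; fold change = 2^-2.19 = 0.219
HOXA6 has the largest |ΔΔCt| = 2.68.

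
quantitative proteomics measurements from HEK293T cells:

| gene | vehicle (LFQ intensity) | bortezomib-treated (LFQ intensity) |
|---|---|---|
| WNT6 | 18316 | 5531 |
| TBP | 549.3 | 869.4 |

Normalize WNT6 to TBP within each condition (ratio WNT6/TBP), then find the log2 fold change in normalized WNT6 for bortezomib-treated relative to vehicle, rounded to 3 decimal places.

-2.390

WNT6/TBP (vehicle) = 18316 / 549.3 = 33.344
WNT6/TBP (bortezomib-treated) = 5531 / 869.4 = 6.3619
Fold change = 6.3619 / 33.344 = 0.1908
log2(0.1908) = -2.3899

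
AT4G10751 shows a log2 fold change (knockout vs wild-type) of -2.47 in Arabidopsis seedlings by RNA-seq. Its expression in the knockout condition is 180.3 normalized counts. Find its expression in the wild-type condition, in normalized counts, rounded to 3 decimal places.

998.941

Fold change = 2^(-2.47) = 0.1805
wild-type expression = 180.3 / 0.1805 = 998.941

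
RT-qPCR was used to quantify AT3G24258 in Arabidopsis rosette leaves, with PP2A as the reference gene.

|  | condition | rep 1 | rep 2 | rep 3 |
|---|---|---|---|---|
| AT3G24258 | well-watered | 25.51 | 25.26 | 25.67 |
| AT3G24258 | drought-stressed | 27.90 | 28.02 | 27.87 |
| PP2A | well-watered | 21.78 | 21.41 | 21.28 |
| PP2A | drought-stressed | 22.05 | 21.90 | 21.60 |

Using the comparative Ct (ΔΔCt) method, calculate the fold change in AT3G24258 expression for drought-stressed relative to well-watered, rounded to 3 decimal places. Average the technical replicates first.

0.235

Mean Ct: AT3G24258 well-watered 25.480; AT3G24258 drought-stressed 27.930; PP2A well-watered 21.490; PP2A drought-stressed 21.850
ΔCt(well-watered) = 25.480 − 21.490 = 3.990
ΔCt(drought-stressed) = 27.930 − 21.850 = 6.080
ΔΔCt = 6.080 − 3.990 = 2.090
Fold change = 2^(−2.090) = 0.2349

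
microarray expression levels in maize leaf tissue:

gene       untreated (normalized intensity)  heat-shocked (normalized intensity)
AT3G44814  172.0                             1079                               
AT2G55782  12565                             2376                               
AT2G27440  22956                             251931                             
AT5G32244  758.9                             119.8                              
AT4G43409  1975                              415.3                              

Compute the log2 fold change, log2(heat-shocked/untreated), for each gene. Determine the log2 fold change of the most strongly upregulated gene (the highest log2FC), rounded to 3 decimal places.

log2(1079/172.0) = 2.649  (AT3G44814)
log2(2376/12565) = -2.403  (AT2G55782)
log2(251931/22956) = 3.456  (AT2G27440)
log2(119.8/758.9) = -2.663  (AT5G32244)
log2(415.3/1975) = -2.250  (AT4G43409)
AT2G27440 is most strongly upregulated.

3.456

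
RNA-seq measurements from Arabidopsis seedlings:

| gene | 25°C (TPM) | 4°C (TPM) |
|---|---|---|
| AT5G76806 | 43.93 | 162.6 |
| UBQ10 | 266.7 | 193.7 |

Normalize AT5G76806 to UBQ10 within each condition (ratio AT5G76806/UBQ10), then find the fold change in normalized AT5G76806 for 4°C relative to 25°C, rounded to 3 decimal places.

AT5G76806/UBQ10 (25°C) = 43.93 / 266.7 = 0.16472
AT5G76806/UBQ10 (4°C) = 162.6 / 193.7 = 0.83944
Fold change = 0.83944 / 0.16472 = 5.0963

5.096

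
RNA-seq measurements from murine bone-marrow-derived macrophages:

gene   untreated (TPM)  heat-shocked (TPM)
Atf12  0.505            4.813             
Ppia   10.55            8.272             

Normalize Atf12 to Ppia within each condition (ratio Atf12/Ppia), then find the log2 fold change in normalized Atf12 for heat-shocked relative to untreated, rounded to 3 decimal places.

Atf12/Ppia (untreated) = 0.505 / 10.55 = 0.047867
Atf12/Ppia (heat-shocked) = 4.813 / 8.272 = 0.58184
Fold change = 0.58184 / 0.047867 = 12.1553
log2(12.1553) = 3.6035

3.604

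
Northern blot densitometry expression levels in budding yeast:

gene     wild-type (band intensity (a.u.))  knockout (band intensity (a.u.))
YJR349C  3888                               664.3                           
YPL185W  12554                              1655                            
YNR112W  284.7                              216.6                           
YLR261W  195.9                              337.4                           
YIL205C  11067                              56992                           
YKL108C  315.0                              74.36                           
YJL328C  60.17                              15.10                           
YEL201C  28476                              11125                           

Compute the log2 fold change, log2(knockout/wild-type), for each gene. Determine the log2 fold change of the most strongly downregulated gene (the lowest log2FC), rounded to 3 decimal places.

log2(664.3/3888) = -2.549  (YJR349C)
log2(1655/12554) = -2.923  (YPL185W)
log2(216.6/284.7) = -0.394  (YNR112W)
log2(337.4/195.9) = 0.784  (YLR261W)
log2(56992/11067) = 2.364  (YIL205C)
log2(74.36/315.0) = -2.083  (YKL108C)
log2(15.10/60.17) = -1.994  (YJL328C)
log2(11125/28476) = -1.356  (YEL201C)
YPL185W is most strongly downregulated.

-2.923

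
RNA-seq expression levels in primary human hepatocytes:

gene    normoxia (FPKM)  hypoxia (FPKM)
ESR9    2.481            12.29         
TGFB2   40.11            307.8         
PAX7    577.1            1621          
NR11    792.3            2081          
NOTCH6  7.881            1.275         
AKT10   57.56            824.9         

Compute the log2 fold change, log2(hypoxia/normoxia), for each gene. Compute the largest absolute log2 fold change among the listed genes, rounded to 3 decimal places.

3.841

log2(12.29/2.481) = 2.308  (ESR9)
log2(307.8/40.11) = 2.940  (TGFB2)
log2(1621/577.1) = 1.490  (PAX7)
log2(2081/792.3) = 1.393  (NR11)
log2(1.275/7.881) = -2.628  (NOTCH6)
log2(824.9/57.56) = 3.841  (AKT10)
The largest magnitude belongs to AKT10.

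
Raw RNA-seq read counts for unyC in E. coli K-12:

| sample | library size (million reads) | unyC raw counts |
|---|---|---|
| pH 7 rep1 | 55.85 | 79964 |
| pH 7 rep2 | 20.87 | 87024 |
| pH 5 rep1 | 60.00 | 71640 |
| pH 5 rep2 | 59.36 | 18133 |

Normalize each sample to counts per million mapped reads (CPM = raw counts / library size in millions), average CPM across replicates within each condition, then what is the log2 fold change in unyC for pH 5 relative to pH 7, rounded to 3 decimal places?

CPM(pH 7 rep1) = 79964 / 55.85 = 1431.7637
CPM(pH 7 rep2) = 87024 / 20.87 = 4169.8131
CPM(pH 5 rep1) = 71640 / 60.00 = 1194.0000
CPM(pH 5 rep2) = 18133 / 59.36 = 305.4751
mean CPM(pH 7) = 2800.7884; mean CPM(pH 5) = 749.7375
Fold change = 749.7375 / 2800.7884 = 0.26769
log2(0.26769) = -1.9014

-1.901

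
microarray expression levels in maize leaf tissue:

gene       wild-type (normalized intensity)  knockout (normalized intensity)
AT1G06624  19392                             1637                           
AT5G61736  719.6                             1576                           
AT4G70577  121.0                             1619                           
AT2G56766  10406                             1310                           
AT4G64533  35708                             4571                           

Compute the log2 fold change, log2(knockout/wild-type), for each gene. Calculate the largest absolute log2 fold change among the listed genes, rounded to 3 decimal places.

log2(1637/19392) = -3.566  (AT1G06624)
log2(1576/719.6) = 1.131  (AT5G61736)
log2(1619/121.0) = 3.742  (AT4G70577)
log2(1310/10406) = -2.990  (AT2G56766)
log2(4571/35708) = -2.966  (AT4G64533)
The largest magnitude belongs to AT4G70577.

3.742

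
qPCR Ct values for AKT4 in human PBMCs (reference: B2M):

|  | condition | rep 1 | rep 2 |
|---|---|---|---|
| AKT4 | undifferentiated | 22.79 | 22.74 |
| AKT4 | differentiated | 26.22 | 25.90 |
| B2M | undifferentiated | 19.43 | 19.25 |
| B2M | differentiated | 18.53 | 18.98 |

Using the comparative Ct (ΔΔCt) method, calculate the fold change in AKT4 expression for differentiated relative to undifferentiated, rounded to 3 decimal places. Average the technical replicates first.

0.068

Mean Ct: AKT4 undifferentiated 22.765; AKT4 differentiated 26.060; B2M undifferentiated 19.340; B2M differentiated 18.755
ΔCt(undifferentiated) = 22.765 − 19.340 = 3.425
ΔCt(differentiated) = 26.060 − 18.755 = 7.305
ΔΔCt = 7.305 − 3.425 = 3.880
Fold change = 2^(−3.880) = 0.0679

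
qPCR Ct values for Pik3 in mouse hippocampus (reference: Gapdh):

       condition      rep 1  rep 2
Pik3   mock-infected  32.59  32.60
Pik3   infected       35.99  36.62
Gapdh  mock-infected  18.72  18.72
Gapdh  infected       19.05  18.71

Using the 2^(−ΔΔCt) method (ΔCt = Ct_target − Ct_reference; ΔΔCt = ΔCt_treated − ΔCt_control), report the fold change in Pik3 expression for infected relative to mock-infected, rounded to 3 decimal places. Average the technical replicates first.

0.085

Mean Ct: Pik3 mock-infected 32.595; Pik3 infected 36.305; Gapdh mock-infected 18.720; Gapdh infected 18.880
ΔCt(mock-infected) = 32.595 − 18.720 = 13.875
ΔCt(infected) = 36.305 − 18.880 = 17.425
ΔΔCt = 17.425 − 13.875 = 3.550
Fold change = 2^(−3.550) = 0.0854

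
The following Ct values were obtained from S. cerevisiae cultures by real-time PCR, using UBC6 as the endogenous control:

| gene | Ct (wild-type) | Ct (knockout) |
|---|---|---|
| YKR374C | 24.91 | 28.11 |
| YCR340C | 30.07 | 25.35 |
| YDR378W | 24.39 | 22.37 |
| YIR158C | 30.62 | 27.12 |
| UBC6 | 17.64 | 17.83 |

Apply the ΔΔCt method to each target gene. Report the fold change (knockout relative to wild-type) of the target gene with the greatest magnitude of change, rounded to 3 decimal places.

30.065

YKR374C: ΔΔCt = (28.11−17.83) − (24.91−17.64) = 10.28 − 7.27 = 3.01; fold change = 2^-3.01 = 0.124
YCR340C: ΔΔCt = (25.35−17.83) − (30.07−17.64) = 7.52 − 12.43 = -4.91; fold change = 2^4.91 = 30.065
YDR378W: ΔΔCt = (22.37−17.83) − (24.39−17.64) = 4.54 − 6.75 = -2.21; fold change = 2^2.21 = 4.627
YIR158C: ΔΔCt = (27.12−17.83) − (30.62−17.64) = 9.29 − 12.98 = -3.69; fold change = 2^3.69 = 12.906
YCR340C has the largest |ΔΔCt| = 4.91.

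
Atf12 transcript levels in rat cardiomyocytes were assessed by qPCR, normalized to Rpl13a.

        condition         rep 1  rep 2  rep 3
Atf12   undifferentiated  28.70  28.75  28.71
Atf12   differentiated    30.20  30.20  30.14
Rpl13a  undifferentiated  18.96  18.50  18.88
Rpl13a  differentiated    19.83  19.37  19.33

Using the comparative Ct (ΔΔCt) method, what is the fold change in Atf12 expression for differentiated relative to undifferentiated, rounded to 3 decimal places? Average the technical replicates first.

Mean Ct: Atf12 undifferentiated 28.720; Atf12 differentiated 30.180; Rpl13a undifferentiated 18.780; Rpl13a differentiated 19.510
ΔCt(undifferentiated) = 28.720 − 18.780 = 9.940
ΔCt(differentiated) = 30.180 − 19.510 = 10.670
ΔΔCt = 10.670 − 9.940 = 0.730
Fold change = 2^(−0.730) = 0.6029

0.603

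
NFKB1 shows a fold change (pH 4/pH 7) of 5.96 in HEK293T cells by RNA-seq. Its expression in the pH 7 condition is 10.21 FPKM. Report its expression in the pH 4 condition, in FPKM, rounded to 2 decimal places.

pH 4 expression = 10.21 × 5.96 = 60.85

60.85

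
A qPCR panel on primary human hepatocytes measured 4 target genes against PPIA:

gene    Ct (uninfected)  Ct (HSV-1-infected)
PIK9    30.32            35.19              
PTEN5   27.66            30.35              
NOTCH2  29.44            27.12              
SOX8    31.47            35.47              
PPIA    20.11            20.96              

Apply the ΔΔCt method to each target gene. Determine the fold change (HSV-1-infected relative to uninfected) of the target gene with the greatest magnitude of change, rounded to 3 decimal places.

PIK9: ΔΔCt = (35.19−20.96) − (30.32−20.11) = 14.23 − 10.21 = 4.02; fold change = 2^-4.02 = 0.062
PTEN5: ΔΔCt = (30.35−20.96) − (27.66−20.11) = 9.39 − 7.55 = 1.84; fold change = 2^-1.84 = 0.279
NOTCH2: ΔΔCt = (27.12−20.96) − (29.44−20.11) = 6.16 − 9.33 = -3.17; fold change = 2^3.17 = 9.000
SOX8: ΔΔCt = (35.47−20.96) − (31.47−20.11) = 14.51 − 11.36 = 3.15; fold change = 2^-3.15 = 0.113
PIK9 has the largest |ΔΔCt| = 4.02.

0.062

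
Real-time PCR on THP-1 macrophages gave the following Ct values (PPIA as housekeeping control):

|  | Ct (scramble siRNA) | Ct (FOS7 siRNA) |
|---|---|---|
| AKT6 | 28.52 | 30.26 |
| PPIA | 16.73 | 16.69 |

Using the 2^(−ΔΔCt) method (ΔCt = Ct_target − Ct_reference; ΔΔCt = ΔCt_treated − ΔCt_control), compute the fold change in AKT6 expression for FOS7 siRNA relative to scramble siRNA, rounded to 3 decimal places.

0.291

ΔCt(scramble siRNA) = 28.520 − 16.730 = 11.790
ΔCt(FOS7 siRNA) = 30.260 − 16.690 = 13.570
ΔΔCt = 13.570 − 11.790 = 1.780
Fold change = 2^(−1.780) = 0.2912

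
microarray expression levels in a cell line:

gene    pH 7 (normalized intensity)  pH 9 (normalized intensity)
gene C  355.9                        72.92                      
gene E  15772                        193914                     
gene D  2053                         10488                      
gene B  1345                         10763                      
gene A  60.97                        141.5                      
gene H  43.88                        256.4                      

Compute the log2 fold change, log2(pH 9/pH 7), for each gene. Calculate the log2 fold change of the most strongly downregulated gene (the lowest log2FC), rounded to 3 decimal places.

-2.287

log2(72.92/355.9) = -2.287  (gene C)
log2(193914/15772) = 3.620  (gene E)
log2(10488/2053) = 2.353  (gene D)
log2(10763/1345) = 3.000  (gene B)
log2(141.5/60.97) = 1.215  (gene A)
log2(256.4/43.88) = 2.547  (gene H)
gene C is most strongly downregulated.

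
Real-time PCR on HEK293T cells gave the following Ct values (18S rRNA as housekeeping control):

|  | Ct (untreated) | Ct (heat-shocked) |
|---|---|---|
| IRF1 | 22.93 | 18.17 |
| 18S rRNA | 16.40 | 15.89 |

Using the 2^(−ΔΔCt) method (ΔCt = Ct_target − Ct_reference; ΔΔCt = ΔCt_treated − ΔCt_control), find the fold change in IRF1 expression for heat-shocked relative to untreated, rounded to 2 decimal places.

ΔCt(untreated) = 22.930 − 16.400 = 6.530
ΔCt(heat-shocked) = 18.170 − 15.890 = 2.280
ΔΔCt = 2.280 − 6.530 = -4.250
Fold change = 2^(−(-4.250)) = 2^4.250 = 19.027

19.03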